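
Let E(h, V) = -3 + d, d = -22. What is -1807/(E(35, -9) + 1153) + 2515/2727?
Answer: -696923/1025352 ≈ -0.67969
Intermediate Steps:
E(h, V) = -25 (E(h, V) = -3 - 22 = -25)
-1807/(E(35, -9) + 1153) + 2515/2727 = -1807/(-25 + 1153) + 2515/2727 = -1807/1128 + 2515*(1/2727) = -1807*1/1128 + 2515/2727 = -1807/1128 + 2515/2727 = -696923/1025352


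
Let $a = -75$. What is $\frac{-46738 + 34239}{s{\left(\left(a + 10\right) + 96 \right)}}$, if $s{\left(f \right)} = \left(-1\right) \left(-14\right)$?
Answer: $- \frac{12499}{14} \approx -892.79$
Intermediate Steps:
$s{\left(f \right)} = 14$
$\frac{-46738 + 34239}{s{\left(\left(a + 10\right) + 96 \right)}} = \frac{-46738 + 34239}{14} = \left(-12499\right) \frac{1}{14} = - \frac{12499}{14}$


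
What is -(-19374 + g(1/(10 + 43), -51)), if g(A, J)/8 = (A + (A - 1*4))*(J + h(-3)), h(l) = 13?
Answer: 962982/53 ≈ 18169.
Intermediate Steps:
g(A, J) = 8*(-4 + 2*A)*(13 + J) (g(A, J) = 8*((A + (A - 1*4))*(J + 13)) = 8*((A + (A - 4))*(13 + J)) = 8*((A + (-4 + A))*(13 + J)) = 8*((-4 + 2*A)*(13 + J)) = 8*(-4 + 2*A)*(13 + J))
-(-19374 + g(1/(10 + 43), -51)) = -(-19374 + (-416 - 32*(-51) + 208/(10 + 43) + 16*(-51)/(10 + 43))) = -(-19374 + (-416 + 1632 + 208/53 + 16*(-51)/53)) = -(-19374 + (-416 + 1632 + 208*(1/53) + 16*(1/53)*(-51))) = -(-19374 + (-416 + 1632 + 208/53 - 816/53)) = -(-19374 + 63840/53) = -1*(-962982/53) = 962982/53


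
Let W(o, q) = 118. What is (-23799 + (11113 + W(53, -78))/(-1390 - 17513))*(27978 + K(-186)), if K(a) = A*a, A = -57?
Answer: -5785504742080/6301 ≈ -9.1819e+8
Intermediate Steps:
K(a) = -57*a
(-23799 + (11113 + W(53, -78))/(-1390 - 17513))*(27978 + K(-186)) = (-23799 + (11113 + 118)/(-1390 - 17513))*(27978 - 57*(-186)) = (-23799 + 11231/(-18903))*(27978 + 10602) = (-23799 + 11231*(-1/18903))*38580 = (-23799 - 11231/18903)*38580 = -449883728/18903*38580 = -5785504742080/6301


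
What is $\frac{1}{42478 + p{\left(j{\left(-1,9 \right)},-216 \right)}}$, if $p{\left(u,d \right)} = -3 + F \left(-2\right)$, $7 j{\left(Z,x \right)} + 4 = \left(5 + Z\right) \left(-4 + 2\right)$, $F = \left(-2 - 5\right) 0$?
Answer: $\frac{1}{42475} \approx 2.3543 \cdot 10^{-5}$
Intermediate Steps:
$F = 0$ ($F = \left(-7\right) 0 = 0$)
$j{\left(Z,x \right)} = -2 - \frac{2 Z}{7}$ ($j{\left(Z,x \right)} = - \frac{4}{7} + \frac{\left(5 + Z\right) \left(-4 + 2\right)}{7} = - \frac{4}{7} + \frac{\left(5 + Z\right) \left(-2\right)}{7} = - \frac{4}{7} + \frac{-10 - 2 Z}{7} = - \frac{4}{7} - \left(\frac{10}{7} + \frac{2 Z}{7}\right) = -2 - \frac{2 Z}{7}$)
$p{\left(u,d \right)} = -3$ ($p{\left(u,d \right)} = -3 + 0 \left(-2\right) = -3 + 0 = -3$)
$\frac{1}{42478 + p{\left(j{\left(-1,9 \right)},-216 \right)}} = \frac{1}{42478 - 3} = \frac{1}{42475}$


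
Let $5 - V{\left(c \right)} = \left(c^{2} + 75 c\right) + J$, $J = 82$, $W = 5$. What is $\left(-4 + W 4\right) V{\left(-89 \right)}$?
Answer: $-21168$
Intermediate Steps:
$V{\left(c \right)} = -77 - c^{2} - 75 c$ ($V{\left(c \right)} = 5 - \left(\left(c^{2} + 75 c\right) + 82\right) = 5 - \left(82 + c^{2} + 75 c\right) = -77 - c^{2} - 75 c$)
$\left(-4 + W 4\right) V{\left(-89 \right)} = \left(-4 + 5 \cdot 4\right) \left(-77 - \left(-89\right)^{2} - -6675\right) = \left(-4 + 20\right) \left(-77 - 7921 + 6675\right) = 16 \left(-77 - 7921 + 6675\right) = 16 \left(-1323\right) = -21168$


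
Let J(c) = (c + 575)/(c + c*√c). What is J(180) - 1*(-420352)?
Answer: 2708748137/6444 + 151*√5/1074 ≈ 4.2035e+5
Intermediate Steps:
J(c) = (575 + c)/(c + c^(3/2))
J(180) - 1*(-420352) = (575 + 180)/(180 + 180^(3/2)) - 1*(-420352) = 755/(180 + 1080*√5) + 420352 = 420352 + 755/(180 + 1080*√5)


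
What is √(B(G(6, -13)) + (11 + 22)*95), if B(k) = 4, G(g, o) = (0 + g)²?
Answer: √3139 ≈ 56.027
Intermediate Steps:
G(g, o) = g²
√(B(G(6, -13)) + (11 + 22)*95) = √(4 + (11 + 22)*95) = √(4 + 33*95) = √(4 + 3135) = √3139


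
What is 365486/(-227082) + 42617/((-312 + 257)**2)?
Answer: 4285979222/343461525 ≈ 12.479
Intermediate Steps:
365486/(-227082) + 42617/((-312 + 257)**2) = 365486*(-1/227082) + 42617/((-55)**2) = -182743/113541 + 42617/3025 = 4285979222/343461525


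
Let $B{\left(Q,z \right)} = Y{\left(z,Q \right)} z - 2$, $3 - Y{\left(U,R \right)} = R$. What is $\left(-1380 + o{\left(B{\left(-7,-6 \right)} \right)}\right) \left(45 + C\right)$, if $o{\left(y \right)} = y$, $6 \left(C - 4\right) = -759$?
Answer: $111755$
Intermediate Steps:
$C = - \frac{245}{2}$ ($C = 4 + \frac{1}{6} \left(-759\right) = 4 - \frac{253}{2} = - \frac{245}{2} \approx -122.5$)
$Y{\left(U,R \right)} = 3 - R$
$B{\left(Q,z \right)} = -2 + z \left(3 - Q\right)$ ($B{\left(Q,z \right)} = \left(3 - Q\right) z - 2 = z \left(3 - Q\right) - 2 = -2 + z \left(3 - Q\right)$)
$\left(-1380 + o{\left(B{\left(-7,-6 \right)} \right)}\right) \left(45 + C\right) = \left(-1380 - \left(2 - 6 \left(-3 - 7\right)\right)\right) \left(45 - \frac{245}{2}\right) = \left(-1380 - \left(2 - -60\right)\right) \left(- \frac{155}{2}\right) = \left(-1380 - 62\right) \left(- \frac{155}{2}\right) = \left(-1442\right) \left(- \frac{155}{2}\right) = 111755$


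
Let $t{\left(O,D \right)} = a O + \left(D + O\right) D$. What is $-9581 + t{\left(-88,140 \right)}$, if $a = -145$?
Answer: $10459$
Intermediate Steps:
$t{\left(O,D \right)} = - 145 O + D \left(D + O\right)$ ($t{\left(O,D \right)} = - 145 O + \left(D + O\right) D = - 145 O + D \left(D + O\right)$)
$-9581 + t{\left(-88,140 \right)} = -9581 + \left(140^{2} - -12760 + 140 \left(-88\right)\right) = -9581 + \left(19600 + 12760 - 12320\right) = -9581 + 20040 = 10459$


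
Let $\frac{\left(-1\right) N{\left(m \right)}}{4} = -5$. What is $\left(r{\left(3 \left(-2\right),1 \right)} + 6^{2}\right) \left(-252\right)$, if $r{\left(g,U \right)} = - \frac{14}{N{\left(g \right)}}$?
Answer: $- \frac{44478}{5} \approx -8895.6$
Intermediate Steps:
$N{\left(m \right)} = 20$ ($N{\left(m \right)} = \left(-4\right) \left(-5\right) = 20$)
$r{\left(g,U \right)} = - \frac{7}{10}$ ($r{\left(g,U \right)} = - \frac{14}{20} = \left(-14\right) \frac{1}{20} = - \frac{7}{10}$)
$\left(r{\left(3 \left(-2\right),1 \right)} + 6^{2}\right) \left(-252\right) = \left(- \frac{7}{10} + 6^{2}\right) \left(-252\right) = \left(- \frac{7}{10} + 36\right) \left(-252\right) = \frac{353}{10} \left(-252\right) = - \frac{44478}{5}$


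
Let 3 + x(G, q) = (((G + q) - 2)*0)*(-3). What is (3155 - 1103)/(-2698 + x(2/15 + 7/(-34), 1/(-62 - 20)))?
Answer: -2052/2701 ≈ -0.75972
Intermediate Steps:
x(G, q) = -3 (x(G, q) = -3 + (((G + q) - 2)*0)*(-3) = -3 + ((-2 + G + q)*0)*(-3) = -3 + 0*(-3) = -3 + 0 = -3)
(3155 - 1103)/(-2698 + x(2/15 + 7/(-34), 1/(-62 - 20))) = (3155 - 1103)/(-2698 - 3) = 2052/(-2701) = 2052*(-1/2701) = -2052/2701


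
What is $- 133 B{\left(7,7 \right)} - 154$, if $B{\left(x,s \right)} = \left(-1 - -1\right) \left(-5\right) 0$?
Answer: $-154$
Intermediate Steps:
$B{\left(x,s \right)} = 0$ ($B{\left(x,s \right)} = \left(-1 + 1\right) \left(-5\right) 0 = 0 \left(-5\right) 0 = 0 \cdot 0 = 0$)
$- 133 B{\left(7,7 \right)} - 154 = \left(-133\right) 0 - 154 = 0 - 154 = -154$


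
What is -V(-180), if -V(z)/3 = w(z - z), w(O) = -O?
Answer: 0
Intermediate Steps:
V(z) = 0 (V(z) = -(-3)*(z - z) = -(-3)*0 = -3*0 = 0)
-V(-180) = -1*0 = 0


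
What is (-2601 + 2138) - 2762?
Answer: -3225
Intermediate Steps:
(-2601 + 2138) - 2762 = -463 - 2762 = -3225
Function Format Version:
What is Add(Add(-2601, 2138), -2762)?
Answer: -3225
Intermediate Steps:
Add(Add(-2601, 2138), -2762) = Add(-463, -2762) = -3225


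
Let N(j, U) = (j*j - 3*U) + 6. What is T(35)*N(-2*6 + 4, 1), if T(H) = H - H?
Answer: 0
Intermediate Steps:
T(H) = 0
N(j, U) = 6 + j² - 3*U (N(j, U) = (j² - 3*U) + 6 = 6 + j² - 3*U)
T(35)*N(-2*6 + 4, 1) = 0*(6 + (-2*6 + 4)² - 3*1) = 0*(6 + (-12 + 4)² - 3) = 0*(6 + (-8)² - 3) = 0*(6 + 64 - 3) = 0*67 = 0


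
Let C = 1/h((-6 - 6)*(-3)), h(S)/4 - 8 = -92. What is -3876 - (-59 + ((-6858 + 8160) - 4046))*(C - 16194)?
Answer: -15252943891/336 ≈ -4.5396e+7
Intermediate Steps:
h(S) = -336 (h(S) = 32 + 4*(-92) = 32 - 368 = -336)
C = -1/336 (C = 1/(-336) = -1/336 ≈ -0.0029762)
-3876 - (-59 + ((-6858 + 8160) - 4046))*(C - 16194) = -3876 - (-59 + ((-6858 + 8160) - 4046))*(-1/336 - 16194) = -3876 - (-59 + (1302 - 4046))*(-5441185)/336 = -3876 - (-59 - 2744)*(-5441185)/336 = -3876 - (-2803)*(-5441185)/336 = -3876 - 1*15251641555/336 = -3876 - 15251641555/336 = -15252943891/336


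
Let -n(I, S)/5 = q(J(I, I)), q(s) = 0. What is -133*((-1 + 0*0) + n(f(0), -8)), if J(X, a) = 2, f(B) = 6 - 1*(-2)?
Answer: 133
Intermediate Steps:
f(B) = 8 (f(B) = 6 + 2 = 8)
n(I, S) = 0 (n(I, S) = -5*0 = 0)
-133*((-1 + 0*0) + n(f(0), -8)) = -133*((-1 + 0*0) + 0) = -133*((-1 + 0) + 0) = -133*(-1 + 0) = -133*(-1) = 133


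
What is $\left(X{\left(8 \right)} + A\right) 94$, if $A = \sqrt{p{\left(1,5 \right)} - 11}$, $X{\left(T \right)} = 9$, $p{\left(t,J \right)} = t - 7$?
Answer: $846 + 94 i \sqrt{17} \approx 846.0 + 387.57 i$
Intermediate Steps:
$p{\left(t,J \right)} = -7 + t$
$A = i \sqrt{17}$ ($A = \sqrt{\left(-7 + 1\right) - 11} = \sqrt{-6 - 11} = \sqrt{-17} = i \sqrt{17} \approx 4.1231 i$)
$\left(X{\left(8 \right)} + A\right) 94 = \left(9 + i \sqrt{17}\right) 94 = 846 + 94 i \sqrt{17}$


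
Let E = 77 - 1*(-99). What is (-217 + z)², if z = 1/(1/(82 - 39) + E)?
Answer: 2697576304900/57289761 ≈ 47087.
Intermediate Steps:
E = 176 (E = 77 + 99 = 176)
z = 43/7569 (z = 1/(1/(82 - 39) + 176) = 1/(1/43 + 176) = 1/(7569/43) = 43/7569 ≈ 0.0056811)
(-217 + z)² = (-217 + 43/7569)² = (-1642430/7569)² = 2697576304900/57289761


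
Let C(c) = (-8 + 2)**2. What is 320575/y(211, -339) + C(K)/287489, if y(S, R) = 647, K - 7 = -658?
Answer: 92161809467/186005383 ≈ 495.48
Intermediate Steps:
K = -651 (K = 7 - 658 = -651)
C(c) = 36 (C(c) = (-6)**2 = 36)
320575/y(211, -339) + C(K)/287489 = 320575/647 + 36/287489 = 92161809467/186005383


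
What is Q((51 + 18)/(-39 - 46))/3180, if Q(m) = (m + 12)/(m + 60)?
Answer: 317/5332860 ≈ 5.9443e-5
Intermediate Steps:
Q(m) = (12 + m)/(60 + m)
Q((51 + 18)/(-39 - 46))/3180 = ((12 + (51 + 18)/(-39 - 46))/(60 + (51 + 18)/(-39 - 46)))/3180 = ((12 + 69/(-85))/(60 + 69/(-85)))*(1/3180) = ((12 + 69*(-1/85))/(60 + 69*(-1/85)))*(1/3180) = ((12 - 69/85)/(60 - 69/85))*(1/3180) = ((951/85)/(5031/85))*(1/3180) = ((85/5031)*(951/85))*(1/3180) = (317/1677)*(1/3180) = 317/5332860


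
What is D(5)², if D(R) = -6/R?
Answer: 36/25 ≈ 1.4400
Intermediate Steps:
D(5)² = (-6/5)² = 36/25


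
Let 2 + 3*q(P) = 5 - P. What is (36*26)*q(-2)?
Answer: 1560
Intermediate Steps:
q(P) = 1 - P/3 (q(P) = -2/3 + (5 - P)/3 = -2/3 + (5/3 - P/3) = 1 - P/3)
(36*26)*q(-2) = (36*26)*(1 - 1/3*(-2)) = 936*(1 + 2/3) = 936*(5/3) = 1560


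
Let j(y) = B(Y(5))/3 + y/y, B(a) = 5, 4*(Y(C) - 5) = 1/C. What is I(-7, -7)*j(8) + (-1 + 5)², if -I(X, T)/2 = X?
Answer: 160/3 ≈ 53.333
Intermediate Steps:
Y(C) = 5 + 1/(4*C)
I(X, T) = -2*X
j(y) = 8/3 (j(y) = 5/3 + y/y = 5*(⅓) + 1 = 5/3 + 1 = 8/3)
I(-7, -7)*j(8) + (-1 + 5)² = -2*(-7)*(8/3) + (-1 + 5)² = 14*(8/3) + 4² = 112/3 + 16 = 160/3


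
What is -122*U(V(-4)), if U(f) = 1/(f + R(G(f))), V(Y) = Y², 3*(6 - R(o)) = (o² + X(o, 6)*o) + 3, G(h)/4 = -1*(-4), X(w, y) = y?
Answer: 366/289 ≈ 1.2664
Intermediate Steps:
G(h) = 16 (G(h) = 4*(-1*(-4)) = 4*4 = 16)
R(o) = 5 - 2*o - o²/3 (R(o) = 6 - ((o² + 6*o) + 3)/3 = 6 - (3 + o² + 6*o)/3 = 6 + (-1 - 2*o - o²/3) = 5 - 2*o - o²/3)
U(f) = 1/(-337/3 + f) (U(f) = 1/(f + (5 - 2*16 - ⅓*16²)) = 1/(f + (5 - 32 - ⅓*256)) = 1/(f + (5 - 32 - 256/3)) = 1/(f - 337/3) = 1/(-337/3 + f))
-122*U(V(-4)) = -366/(-337 + 3*(-4)²) = -366/(-337 + 3*16) = -366/(-337 + 48) = -366/(-289) = -366*(-1)/289 = -122*(-3/289) = 366/289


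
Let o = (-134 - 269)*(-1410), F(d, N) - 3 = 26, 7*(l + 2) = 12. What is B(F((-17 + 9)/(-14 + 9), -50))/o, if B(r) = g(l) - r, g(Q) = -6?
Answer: -7/113646 ≈ -6.1595e-5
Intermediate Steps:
l = -2/7 (l = -2 + (⅐)*12 = -2 + 12/7 = -2/7 ≈ -0.28571)
F(d, N) = 29 (F(d, N) = 3 + 26 = 29)
o = 568230 (o = -403*(-1410) = 568230)
B(r) = -6 - r
B(F((-17 + 9)/(-14 + 9), -50))/o = (-6 - 1*29)/568230 = (-6 - 29)*(1/568230) = -35*1/568230 = -7/113646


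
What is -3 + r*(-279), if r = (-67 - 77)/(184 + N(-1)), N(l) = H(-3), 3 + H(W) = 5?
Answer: 213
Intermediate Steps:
H(W) = 2 (H(W) = -3 + 5 = 2)
N(l) = 2
r = -24/31 (r = (-67 - 77)/(184 + 2) = -144/186 = -144*1/186 = -24/31 ≈ -0.77419)
-3 + r*(-279) = -3 - 24/31*(-279) = -3 + 216 = 213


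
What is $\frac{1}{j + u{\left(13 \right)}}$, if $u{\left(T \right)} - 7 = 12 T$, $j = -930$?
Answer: $- \frac{1}{767} \approx -0.0013038$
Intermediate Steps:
$u{\left(T \right)} = 7 + 12 T$
$\frac{1}{j + u{\left(13 \right)}} = \frac{1}{-930 + \left(7 + 12 \cdot 13\right)} = \frac{1}{-930 + \left(7 + 156\right)} = \frac{1}{-930 + 163} = \frac{1}{-767} = - \frac{1}{767}$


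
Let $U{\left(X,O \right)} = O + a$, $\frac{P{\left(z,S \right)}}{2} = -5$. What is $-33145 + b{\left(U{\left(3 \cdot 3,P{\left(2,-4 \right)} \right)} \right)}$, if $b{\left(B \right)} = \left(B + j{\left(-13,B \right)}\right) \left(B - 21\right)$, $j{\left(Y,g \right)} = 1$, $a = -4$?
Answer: $-32690$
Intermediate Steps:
$P{\left(z,S \right)} = -10$ ($P{\left(z,S \right)} = 2 \left(-5\right) = -10$)
$U{\left(X,O \right)} = -4 + O$ ($U{\left(X,O \right)} = O - 4 = -4 + O$)
$b{\left(B \right)} = \left(1 + B\right) \left(-21 + B\right)$ ($b{\left(B \right)} = \left(B + 1\right) \left(B - 21\right) = \left(1 + B\right) \left(-21 + B\right)$)
$-33145 + b{\left(U{\left(3 \cdot 3,P{\left(2,-4 \right)} \right)} \right)} = -33145 - \left(21 - \left(-4 - 10\right)^{2} + 20 \left(-4 - 10\right)\right) = -33145 - \left(-259 - 196\right) = -33145 + \left(-21 + 196 + 280\right) = -33145 + 455 = -32690$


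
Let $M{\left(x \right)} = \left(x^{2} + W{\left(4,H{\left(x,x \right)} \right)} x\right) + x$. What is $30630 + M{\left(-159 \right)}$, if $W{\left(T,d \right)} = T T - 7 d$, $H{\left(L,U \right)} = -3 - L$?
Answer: $226836$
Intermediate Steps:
$W{\left(T,d \right)} = T^{2} - 7 d$
$M{\left(x \right)} = x + x^{2} + x \left(37 + 7 x\right)$ ($M{\left(x \right)} = \left(x^{2} + \left(4^{2} - 7 \left(-3 - x\right)\right) x\right) + x = \left(x^{2} + \left(16 + \left(21 + 7 x\right)\right) x\right) + x = \left(x^{2} + \left(37 + 7 x\right) x\right) + x = \left(x^{2} + x \left(37 + 7 x\right)\right) + x = x + x^{2} + x \left(37 + 7 x\right)$)
$30630 + M{\left(-159 \right)} = 30630 + 2 \left(-159\right) \left(19 + 4 \left(-159\right)\right) = 30630 + 2 \left(-159\right) \left(19 - 636\right) = 30630 + 2 \left(-159\right) \left(-617\right) = 30630 + 196206 = 226836$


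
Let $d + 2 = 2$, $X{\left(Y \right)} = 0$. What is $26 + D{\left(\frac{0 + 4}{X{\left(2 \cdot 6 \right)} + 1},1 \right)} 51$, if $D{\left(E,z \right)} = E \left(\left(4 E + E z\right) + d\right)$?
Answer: $4106$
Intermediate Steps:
$d = 0$ ($d = -2 + 2 = 0$)
$D{\left(E,z \right)} = E \left(4 E + E z\right)$ ($D{\left(E,z \right)} = E \left(\left(4 E + E z\right) + 0\right) = E \left(4 E + E z\right)$)
$26 + D{\left(\frac{0 + 4}{X{\left(2 \cdot 6 \right)} + 1},1 \right)} 51 = 26 + \left(\frac{0 + 4}{0 + 1}\right)^{2} \left(4 + 1\right) 51 = 26 + \left(\frac{4}{1}\right)^{2} \cdot 5 \cdot 51 = 26 + \left(4 \cdot 1\right)^{2} \cdot 5 \cdot 51 = 26 + 4^{2} \cdot 5 \cdot 51 = 26 + 16 \cdot 5 \cdot 51 = 26 + 80 \cdot 51 = 26 + 4080 = 4106$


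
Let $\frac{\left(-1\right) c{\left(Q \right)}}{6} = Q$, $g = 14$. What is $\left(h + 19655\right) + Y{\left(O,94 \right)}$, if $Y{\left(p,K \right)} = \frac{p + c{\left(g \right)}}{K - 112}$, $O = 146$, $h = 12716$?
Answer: $\frac{291308}{9} \approx 32368.0$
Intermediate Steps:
$c{\left(Q \right)} = - 6 Q$
$Y{\left(p,K \right)} = \frac{-84 + p}{-112 + K}$ ($Y{\left(p,K \right)} = \frac{p - 84}{K - 112} = \frac{p - 84}{-112 + K} = \frac{-84 + p}{-112 + K}$)
$\left(h + 19655\right) + Y{\left(O,94 \right)} = \left(12716 + 19655\right) + \frac{-84 + 146}{-112 + 94} = 32371 + \frac{1}{-18} \cdot 62 = 32371 - \frac{31}{9} = \frac{291308}{9}$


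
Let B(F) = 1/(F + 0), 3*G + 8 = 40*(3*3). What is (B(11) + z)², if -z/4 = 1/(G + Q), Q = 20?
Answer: 4900/1283689 ≈ 0.0038171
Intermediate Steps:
G = 352/3 (G = -8/3 + (40*(3*3))/3 = -8/3 + (40*9)/3 = -8/3 + (⅓)*360 = -8/3 + 120 = 352/3 ≈ 117.33)
B(F) = 1/F
z = -3/103 (z = -4/(352/3 + 20) = -4/412/3 = -4*3/412 = -3/103 ≈ -0.029126)
(B(11) + z)² = (1/11 - 3/103)² = (70/1133)² = 4900/1283689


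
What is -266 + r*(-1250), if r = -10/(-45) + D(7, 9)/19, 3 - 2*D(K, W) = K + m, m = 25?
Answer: 70139/171 ≈ 410.17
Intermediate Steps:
D(K, W) = -11 - K/2 (D(K, W) = 3/2 - (K + 25)/2 = 3/2 - (25 + K)/2 = 3/2 + (-25/2 - K/2) = -11 - K/2)
r = -185/342 (r = -10/(-45) + (-11 - 1/2*7)/19 = -10*(-1/45) + (-11 - 7/2)*(1/19) = 2/9 - 29/2*1/19 = 2/9 - 29/38 = -185/342 ≈ -0.54094)
-266 + r*(-1250) = -266 - 185/342*(-1250) = -266 + 115625/171 = 70139/171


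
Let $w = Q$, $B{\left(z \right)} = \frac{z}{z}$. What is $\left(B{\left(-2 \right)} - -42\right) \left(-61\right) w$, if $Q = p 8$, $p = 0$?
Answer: $0$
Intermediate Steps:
$B{\left(z \right)} = 1$
$Q = 0$ ($Q = 0 \cdot 8 = 0$)
$w = 0$
$\left(B{\left(-2 \right)} - -42\right) \left(-61\right) w = \left(1 - -42\right) \left(-61\right) 0 = \left(1 + 42\right) \left(-61\right) 0 = 43 \left(-61\right) 0 = \left(-2623\right) 0 = 0$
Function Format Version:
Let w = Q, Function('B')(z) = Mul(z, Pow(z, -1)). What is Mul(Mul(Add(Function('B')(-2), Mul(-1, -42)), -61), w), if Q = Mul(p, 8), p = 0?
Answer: 0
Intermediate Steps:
Function('B')(z) = 1
Q = 0 (Q = Mul(0, 8) = 0)
w = 0
Mul(Mul(Add(Function('B')(-2), Mul(-1, -42)), -61), w) = Mul(Mul(Add(1, Mul(-1, -42)), -61), 0) = Mul(Mul(Add(1, 42), -61), 0) = Mul(Mul(43, -61), 0) = Mul(-2623, 0) = 0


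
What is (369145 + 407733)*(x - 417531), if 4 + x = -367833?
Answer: -610135121104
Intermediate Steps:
x = -367837 (x = -4 - 367833 = -367837)
(369145 + 407733)*(x - 417531) = (369145 + 407733)*(-367837 - 417531) = 776878*(-785368) = -610135121104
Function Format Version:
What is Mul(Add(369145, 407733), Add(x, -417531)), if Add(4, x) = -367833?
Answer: -610135121104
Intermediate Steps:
x = -367837 (x = Add(-4, -367833) = -367837)
Mul(Add(369145, 407733), Add(x, -417531)) = Mul(Add(369145, 407733), Add(-367837, -417531)) = Mul(776878, -785368) = -610135121104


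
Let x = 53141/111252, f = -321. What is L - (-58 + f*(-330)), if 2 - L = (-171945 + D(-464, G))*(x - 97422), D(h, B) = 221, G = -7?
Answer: -465303684886303/27813 ≈ -1.6730e+10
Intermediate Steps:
x = 53141/111252 (x = 53141*(1/111252) = 53141/111252 ≈ 0.47766)
L = -465300740268367/27813 (L = 2 - (-171945 + 221)*(53141/111252 - 97422) = 2 - (-171724)*(-10838339203)/111252 = 2 - 1*465300740323993/27813 = 2 - 465300740323993/27813 = -465300740268367/27813 ≈ -1.6730e+10)
L - (-58 + f*(-330)) = -465300740268367/27813 - (-58 - 321*(-330)) = -465300740268367/27813 - (-58 + 105930) = -465300740268367/27813 - 1*105872 = -465300740268367/27813 - 105872 = -465303684886303/27813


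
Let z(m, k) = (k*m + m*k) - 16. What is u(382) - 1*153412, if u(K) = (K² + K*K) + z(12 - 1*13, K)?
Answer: 137656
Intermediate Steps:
z(m, k) = -16 + 2*k*m (z(m, k) = (k*m + k*m) - 16 = 2*k*m - 16 = -16 + 2*k*m)
u(K) = -16 - 2*K + 2*K² (u(K) = (K² + K*K) + (-16 + 2*K*(12 - 1*13)) = (K² + K²) + (-16 + 2*K*(12 - 13)) = 2*K² + (-16 + 2*K*(-1)) = 2*K² + (-16 - 2*K) = -16 - 2*K + 2*K²)
u(382) - 1*153412 = (-16 - 2*382 + 2*382²) - 1*153412 = (-16 - 764 + 2*145924) - 153412 = (-16 - 764 + 291848) - 153412 = 291068 - 153412 = 137656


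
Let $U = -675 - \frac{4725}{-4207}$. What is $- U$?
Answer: $\frac{405000}{601} \approx 673.88$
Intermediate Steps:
$U = - \frac{405000}{601}$ ($U = -675 - 4725 \left(- \frac{1}{4207}\right) = -675 - - \frac{675}{601} = -675 + \frac{675}{601} = - \frac{405000}{601} \approx -673.88$)
$- U = \left(-1\right) \left(- \frac{405000}{601}\right) = \frac{405000}{601}$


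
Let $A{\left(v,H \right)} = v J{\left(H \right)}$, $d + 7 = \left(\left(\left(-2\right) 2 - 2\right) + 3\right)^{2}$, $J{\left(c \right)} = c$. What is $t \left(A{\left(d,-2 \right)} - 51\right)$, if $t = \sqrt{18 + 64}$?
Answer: $- 55 \sqrt{82} \approx -498.05$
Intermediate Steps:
$d = 2$ ($d = -7 + \left(\left(\left(-2\right) 2 - 2\right) + 3\right)^{2} = -7 + \left(\left(-4 - 2\right) + 3\right)^{2} = -7 + \left(-6 + 3\right)^{2} = -7 + \left(-3\right)^{2} = -7 + 9 = 2$)
$A{\left(v,H \right)} = H v$ ($A{\left(v,H \right)} = v H = H v$)
$t = \sqrt{82} \approx 9.0554$
$t \left(A{\left(d,-2 \right)} - 51\right) = \sqrt{82} \left(\left(-2\right) 2 - 51\right) = \sqrt{82} \left(-4 - 51\right) = \sqrt{82} \left(-55\right) = - 55 \sqrt{82}$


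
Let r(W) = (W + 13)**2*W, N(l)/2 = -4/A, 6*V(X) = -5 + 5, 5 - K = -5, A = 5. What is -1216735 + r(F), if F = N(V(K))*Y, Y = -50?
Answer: -524815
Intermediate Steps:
K = 10 (K = 5 - 1*(-5) = 5 + 5 = 10)
V(X) = 0 (V(X) = (-5 + 5)/6 = (1/6)*0 = 0)
N(l) = -8/5 (N(l) = 2*(-4/5) = -8/5)
F = 80 (F = -8/5*(-50) = 80)
r(W) = W*(13 + W)**2 (r(W) = (13 + W)**2*W = W*(13 + W)**2)
-1216735 + r(F) = -1216735 + 80*(13 + 80)**2 = -1216735 + 80*93**2 = -1216735 + 80*8649 = -1216735 + 691920 = -524815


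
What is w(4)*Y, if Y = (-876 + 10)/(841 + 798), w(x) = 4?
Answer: -3464/1639 ≈ -2.1135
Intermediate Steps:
Y = -866/1639 ≈ -0.52837
w(4)*Y = 4*(-866/1639) = -3464/1639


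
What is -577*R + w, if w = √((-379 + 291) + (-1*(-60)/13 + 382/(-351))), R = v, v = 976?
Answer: -563152 + 5*I*√46254/117 ≈ -5.6315e+5 + 9.1909*I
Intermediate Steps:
R = 976
w = 5*I*√46254/117 (w = √(-88 + (60*(1/13) + 382*(-1/351))) = √(-88 + (60/13 - 382/351)) = √(-88 + 1238/351) = √(-29650/351) = 5*I*√46254/117 ≈ 9.1909*I)
-577*R + w = -577*976 + 5*I*√46254/117 = -563152 + 5*I*√46254/117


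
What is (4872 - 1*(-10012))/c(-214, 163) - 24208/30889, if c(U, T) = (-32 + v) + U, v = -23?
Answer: -27427284/488773 ≈ -56.115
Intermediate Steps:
c(U, T) = -55 + U (c(U, T) = (-32 - 23) + U = -55 + U)
(4872 - 1*(-10012))/c(-214, 163) - 24208/30889 = (4872 - 1*(-10012))/(-55 - 214) - 24208/30889 = (4872 + 10012)/(-269) - 24208*1/30889 = 14884*(-1/269) - 1424/1817 = -14884/269 - 1424/1817 = -27427284/488773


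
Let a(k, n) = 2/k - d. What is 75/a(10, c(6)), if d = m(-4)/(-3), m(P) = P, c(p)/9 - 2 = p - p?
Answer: -1125/17 ≈ -66.177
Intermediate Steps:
c(p) = 18 (c(p) = 18 + 9*(p - p) = 18 + 9*0 = 18 + 0 = 18)
d = 4/3 (d = -4/(-3) = -4*(-⅓) = 4/3 ≈ 1.3333)
a(k, n) = -4/3 + 2/k (a(k, n) = 2/k - 1*4/3 = 2/k - 4/3 = -4/3 + 2/k)
75/a(10, c(6)) = 75/(-4/3 + 2/10) = 75/(-4/3 + 2*(⅒)) = 75/(-4/3 + ⅕) = 75/(-17/15) = 75*(-15/17) = -1125/17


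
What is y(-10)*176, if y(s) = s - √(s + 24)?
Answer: -1760 - 176*√14 ≈ -2418.5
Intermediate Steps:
y(s) = s - √(24 + s)
y(-10)*176 = (-10 - √(24 - 10))*176 = (-10 - √14)*176 = -1760 - 176*√14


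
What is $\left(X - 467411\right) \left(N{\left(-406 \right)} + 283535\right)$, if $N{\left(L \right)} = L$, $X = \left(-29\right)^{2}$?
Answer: $-132099497530$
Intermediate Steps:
$X = 841$
$\left(X - 467411\right) \left(N{\left(-406 \right)} + 283535\right) = \left(841 - 467411\right) \left(-406 + 283535\right) = \left(-466570\right) 283129 = -132099497530$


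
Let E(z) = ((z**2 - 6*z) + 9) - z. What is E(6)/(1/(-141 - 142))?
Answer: -849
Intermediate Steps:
E(z) = 9 + z**2 - 7*z (E(z) = (9 + z**2 - 6*z) - z = 9 + z**2 - 7*z)
E(6)/(1/(-141 - 142)) = (9 + 6**2 - 7*6)/(1/(-141 - 142)) = (9 + 36 - 42)/(1/(-283)) = 3/(-1/283) = 3*(-283) = -849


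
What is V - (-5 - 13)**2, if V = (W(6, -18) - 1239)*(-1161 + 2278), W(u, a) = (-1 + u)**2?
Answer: -1356362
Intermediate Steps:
V = -1356038 (V = ((-1 + 6)**2 - 1239)*(-1161 + 2278) = (5**2 - 1239)*1117 = (25 - 1239)*1117 = -1214*1117 = -1356038)
V - (-5 - 13)**2 = -1356038 - (-5 - 13)**2 = -1356038 - 1*(-18)**2 = -1356038 - 1*324 = -1356038 - 324 = -1356362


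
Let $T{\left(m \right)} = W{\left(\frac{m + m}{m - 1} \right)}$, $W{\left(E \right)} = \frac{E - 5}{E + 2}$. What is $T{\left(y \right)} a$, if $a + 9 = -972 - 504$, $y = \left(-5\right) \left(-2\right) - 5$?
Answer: $825$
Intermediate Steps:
$y = 5$ ($y = 10 - 5 = 5$)
$W{\left(E \right)} = \frac{-5 + E}{2 + E}$
$T{\left(m \right)} = \frac{-5 + \frac{2 m}{-1 + m}}{2 + \frac{2 m}{-1 + m}}$ ($T{\left(m \right)} = \frac{-5 + \frac{m + m}{m - 1}}{2 + \frac{m + m}{m - 1}} = \frac{-5 + \frac{2 m}{-1 + m}}{2 + \frac{2 m}{-1 + m}}$)
$a = -1485$ ($a = -9 - 1476 = -1485$)
$T{\left(y \right)} a = \frac{5 - 15}{2 \left(-1 + 2 \cdot 5\right)} \left(-1485\right) = \frac{5 - 15}{2 \left(-1 + 10\right)} \left(-1485\right) = \frac{1}{2} \cdot \frac{1}{9} \left(-10\right) \left(-1485\right) = \left(- \frac{5}{9}\right) \left(-1485\right) = 825$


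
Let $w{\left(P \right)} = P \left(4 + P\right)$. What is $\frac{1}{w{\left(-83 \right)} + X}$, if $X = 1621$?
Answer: $\frac{1}{8178} \approx 0.00012228$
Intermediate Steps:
$\frac{1}{w{\left(-83 \right)} + X} = \frac{1}{- 83 \left(4 - 83\right) + 1621} = \frac{1}{\left(-83\right) \left(-79\right) + 1621} = \frac{1}{6557 + 1621} = \frac{1}{8178}$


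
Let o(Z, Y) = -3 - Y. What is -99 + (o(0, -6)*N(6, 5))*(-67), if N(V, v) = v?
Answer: -1104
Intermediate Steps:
-99 + (o(0, -6)*N(6, 5))*(-67) = -99 + ((-3 - 1*(-6))*5)*(-67) = -99 + ((-3 + 6)*5)*(-67) = -99 + (3*5)*(-67) = -99 + 15*(-67) = -99 - 1005 = -1104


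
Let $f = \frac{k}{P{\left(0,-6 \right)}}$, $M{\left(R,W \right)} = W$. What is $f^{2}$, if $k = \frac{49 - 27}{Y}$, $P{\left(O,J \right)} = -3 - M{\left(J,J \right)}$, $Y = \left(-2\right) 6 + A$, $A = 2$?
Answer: $\frac{121}{225} \approx 0.53778$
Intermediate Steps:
$Y = -10$ ($Y = \left(-2\right) 6 + 2 = -12 + 2 = -10$)
$P{\left(O,J \right)} = -3 - J$
$k = - \frac{11}{5}$ ($k = \frac{49 - 27}{-10} = 22 \left(- \frac{1}{10}\right) = - \frac{11}{5} \approx -2.2$)
$f = - \frac{11}{15}$ ($f = - \frac{11}{5 \left(-3 - -6\right)} = - \frac{11}{5 \left(-3 + 6\right)} = - \frac{11}{5 \cdot 3} = \left(- \frac{11}{5}\right) \frac{1}{3} = - \frac{11}{15} \approx -0.73333$)
$f^{2} = \left(- \frac{11}{15}\right)^{2} = \frac{121}{225}$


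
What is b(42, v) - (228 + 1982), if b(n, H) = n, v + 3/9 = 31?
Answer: -2168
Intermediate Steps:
v = 92/3 (v = -1/3 + 31 = 92/3 ≈ 30.667)
b(42, v) - (228 + 1982) = 42 - (228 + 1982) = 42 - 1*2210 = 42 - 2210 = -2168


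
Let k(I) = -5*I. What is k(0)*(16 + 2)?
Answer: 0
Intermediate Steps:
k(0)*(16 + 2) = (-5*0)*(16 + 2) = 0*18 = 0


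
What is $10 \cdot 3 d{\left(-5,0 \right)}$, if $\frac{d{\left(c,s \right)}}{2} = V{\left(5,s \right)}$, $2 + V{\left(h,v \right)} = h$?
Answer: $180$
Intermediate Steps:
$V{\left(h,v \right)} = -2 + h$
$d{\left(c,s \right)} = 6$ ($d{\left(c,s \right)} = 2 \left(-2 + 5\right) = 2 \cdot 3 = 6$)
$10 \cdot 3 d{\left(-5,0 \right)} = 10 \cdot 3 \cdot 6 = 30 \cdot 6 = 180$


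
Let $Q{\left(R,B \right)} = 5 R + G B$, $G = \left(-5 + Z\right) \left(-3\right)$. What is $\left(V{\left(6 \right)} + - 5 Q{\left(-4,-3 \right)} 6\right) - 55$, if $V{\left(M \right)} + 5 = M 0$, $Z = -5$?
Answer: $3240$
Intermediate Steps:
$G = 30$ ($G = \left(-5 - 5\right) \left(-3\right) = \left(-10\right) \left(-3\right) = 30$)
$V{\left(M \right)} = -5$ ($V{\left(M \right)} = -5 + M 0 = -5 + 0 = -5$)
$Q{\left(R,B \right)} = 5 R + 30 B$
$\left(V{\left(6 \right)} + - 5 Q{\left(-4,-3 \right)} 6\right) - 55 = \left(-5 + - 5 \left(5 \left(-4\right) + 30 \left(-3\right)\right) 6\right) - 55 = \left(-5 + - 5 \left(-20 - 90\right) 6\right) - 55 = \left(-5 + \left(-5\right) \left(-110\right) 6\right) - 55 = \left(-5 + 550 \cdot 6\right) - 55 = \left(-5 + 3300\right) - 55 = 3295 - 55 = 3240$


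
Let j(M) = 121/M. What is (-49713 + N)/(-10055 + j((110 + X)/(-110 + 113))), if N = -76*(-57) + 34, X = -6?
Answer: 4716088/1045357 ≈ 4.5115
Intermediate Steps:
N = 4366 (N = 4332 + 34 = 4366)
(-49713 + N)/(-10055 + j((110 + X)/(-110 + 113))) = (-49713 + 4366)/(-10055 + 121/(((110 - 6)/(-110 + 113)))) = -45347/(-10055 + 121/((104/3))) = -45347/(-10055 + 121/((104*(⅓)))) = -45347/(-10055 + 121/(104/3)) = -45347/(-10055 + 121*(3/104)) = -45347/(-10055 + 363/104) = -45347/(-1045357/104) = -45347*(-104/1045357) = 4716088/1045357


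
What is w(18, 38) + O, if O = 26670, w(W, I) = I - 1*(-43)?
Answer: 26751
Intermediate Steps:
w(W, I) = 43 + I (w(W, I) = I + 43 = 43 + I)
w(18, 38) + O = (43 + 38) + 26670 = 81 + 26670 = 26751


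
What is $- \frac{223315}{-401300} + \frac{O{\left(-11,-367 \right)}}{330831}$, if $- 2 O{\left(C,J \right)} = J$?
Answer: $\frac{14790632663}{26552496060} \approx 0.55703$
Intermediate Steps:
$O{\left(C,J \right)} = - \frac{J}{2}$
$- \frac{223315}{-401300} + \frac{O{\left(-11,-367 \right)}}{330831} = - \frac{223315}{-401300} + \frac{\left(- \frac{1}{2}\right) \left(-367\right)}{330831} = \left(-223315\right) \left(- \frac{1}{401300}\right) + \frac{367}{2} \cdot \frac{1}{330831} = \frac{44663}{80260} + \frac{367}{661662} = \frac{14790632663}{26552496060}$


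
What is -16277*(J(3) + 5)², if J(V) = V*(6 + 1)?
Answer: -11003252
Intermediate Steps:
J(V) = 7*V (J(V) = V*7 = 7*V)
-16277*(J(3) + 5)² = -16277*(7*3 + 5)² = -16277*(21 + 5)² = -16277*26² = -16277*676 = -11003252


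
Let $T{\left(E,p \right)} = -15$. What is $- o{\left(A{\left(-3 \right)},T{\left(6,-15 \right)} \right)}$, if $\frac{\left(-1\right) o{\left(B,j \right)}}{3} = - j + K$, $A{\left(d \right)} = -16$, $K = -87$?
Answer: $-216$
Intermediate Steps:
$o{\left(B,j \right)} = 261 + 3 j$ ($o{\left(B,j \right)} = - 3 \left(- j - 87\right) = - 3 \left(-87 - j\right) = 261 + 3 j$)
$- o{\left(A{\left(-3 \right)},T{\left(6,-15 \right)} \right)} = - (261 + 3 \left(-15\right)) = - (261 - 45) = \left(-1\right) 216 = -216$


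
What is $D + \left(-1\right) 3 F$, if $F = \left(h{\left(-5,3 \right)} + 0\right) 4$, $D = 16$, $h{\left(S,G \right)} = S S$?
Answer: $-284$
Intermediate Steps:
$h{\left(S,G \right)} = S^{2}$
$F = 100$ ($F = \left(\left(-5\right)^{2} + 0\right) 4 = \left(25 + 0\right) 4 = 25 \cdot 4 = 100$)
$D + \left(-1\right) 3 F = 16 + \left(-1\right) 3 \cdot 100 = 16 - 300 = -284$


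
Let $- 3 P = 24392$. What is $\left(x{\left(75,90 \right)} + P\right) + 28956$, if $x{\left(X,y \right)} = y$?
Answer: $\frac{62746}{3} \approx 20915.0$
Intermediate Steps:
$P = - \frac{24392}{3}$ ($P = \left(- \frac{1}{3}\right) 24392 = - \frac{24392}{3} \approx -8130.7$)
$\left(x{\left(75,90 \right)} + P\right) + 28956 = \left(90 - \frac{24392}{3}\right) + 28956 = - \frac{24122}{3} + 28956 = \frac{62746}{3}$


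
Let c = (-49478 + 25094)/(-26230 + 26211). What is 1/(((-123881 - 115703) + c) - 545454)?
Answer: -19/14891338 ≈ -1.2759e-6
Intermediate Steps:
c = 24384/19 (c = -24384/(-19) = -24384*(-1/19) = 24384/19 ≈ 1283.4)
1/(((-123881 - 115703) + c) - 545454) = 1/(((-123881 - 115703) + 24384/19) - 545454) = 1/((-239584 + 24384/19) - 545454) = 1/(-4527712/19 - 545454) = 1/(-14891338/19) = -19/14891338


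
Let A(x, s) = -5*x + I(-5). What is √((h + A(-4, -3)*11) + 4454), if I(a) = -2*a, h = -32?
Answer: 12*√33 ≈ 68.935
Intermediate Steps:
A(x, s) = 10 - 5*x (A(x, s) = -5*x - 2*(-5) = -5*x + 10 = 10 - 5*x)
√((h + A(-4, -3)*11) + 4454) = √((-32 + (10 - 5*(-4))*11) + 4454) = √((-32 + (10 + 20)*11) + 4454) = √((-32 + 30*11) + 4454) = √((-32 + 330) + 4454) = √(298 + 4454) = √4752 = 12*√33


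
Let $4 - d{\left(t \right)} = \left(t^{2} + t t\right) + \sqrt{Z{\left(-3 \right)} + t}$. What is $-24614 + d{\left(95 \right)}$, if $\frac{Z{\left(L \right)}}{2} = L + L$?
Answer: $-42660 - \sqrt{83} \approx -42669.0$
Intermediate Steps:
$Z{\left(L \right)} = 4 L$ ($Z{\left(L \right)} = 2 \left(L + L\right) = 2 \cdot 2 L = 4 L$)
$d{\left(t \right)} = 4 - \sqrt{-12 + t} - 2 t^{2}$ ($d{\left(t \right)} = 4 - \left(\left(t^{2} + t t\right) + \sqrt{4 \left(-3\right) + t}\right) = 4 - \left(\left(t^{2} + t^{2}\right) + \sqrt{-12 + t}\right) = 4 - \left(2 t^{2} + \sqrt{-12 + t}\right) = 4 - \left(\sqrt{-12 + t} + 2 t^{2}\right) = 4 - \sqrt{-12 + t} - 2 t^{2}$)
$-24614 + d{\left(95 \right)} = -24614 - \left(-4 + 18050 + \sqrt{-12 + 95}\right) = -24614 - \left(18046 + \sqrt{83}\right) = -42660 - \sqrt{83}$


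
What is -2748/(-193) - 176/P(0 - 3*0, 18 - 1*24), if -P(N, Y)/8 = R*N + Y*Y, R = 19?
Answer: 51587/3474 ≈ 14.849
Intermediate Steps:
P(N, Y) = -152*N - 8*Y**2 (P(N, Y) = -8*(19*N + Y*Y) = -8*(19*N + Y**2) = -8*(Y**2 + 19*N) = -152*N - 8*Y**2)
-2748/(-193) - 176/P(0 - 3*0, 18 - 1*24) = -2748/(-193) - 176/(-152*(0 - 3*0) - 8*(18 - 1*24)**2) = -2748*(-1/193) - 176/(-152*(0 + 0) - 8*(18 - 24)**2) = 2748/193 - 176/(-152*0 - 8*(-6)**2) = 2748/193 - 176/(0 - 8*36) = 2748/193 - 176/(0 - 288) = 2748/193 - 176/(-288) = 2748/193 - 176*(-1/288) = 2748/193 + 11/18 = 51587/3474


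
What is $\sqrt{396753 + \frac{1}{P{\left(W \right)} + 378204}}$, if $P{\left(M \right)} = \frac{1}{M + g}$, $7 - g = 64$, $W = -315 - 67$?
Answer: $\frac{\sqrt{10937082550710781425470}}{166031555} \approx 629.88$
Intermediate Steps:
$W = -382$ ($W = -315 - 67 = -382$)
$g = -57$ ($g = 7 - 64 = -57$)
$P{\left(M \right)} = \frac{1}{-57 + M}$ ($P{\left(M \right)} = \frac{1}{M - 57} = \frac{1}{-57 + M}$)
$\sqrt{396753 + \frac{1}{P{\left(W \right)} + 378204}} = \sqrt{396753 + \frac{1}{\frac{1}{-57 - 382} + 378204}} = \sqrt{396753 + \frac{1}{\frac{1}{-439} + 378204}} = \sqrt{396753 + \frac{1}{- \frac{1}{439} + 378204}} = \sqrt{396753 + \frac{1}{\frac{166031555}{439}}} = \sqrt{396753 + \frac{439}{166031555}} = \sqrt{\frac{65873517541354}{166031555}} = \frac{\sqrt{10937082550710781425470}}{166031555}$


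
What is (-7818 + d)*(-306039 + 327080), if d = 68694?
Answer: 1280891916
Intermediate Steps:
(-7818 + d)*(-306039 + 327080) = (-7818 + 68694)*(-306039 + 327080) = 60876*21041 = 1280891916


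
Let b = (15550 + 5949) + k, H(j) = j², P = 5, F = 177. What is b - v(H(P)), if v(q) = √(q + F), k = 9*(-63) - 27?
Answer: 20905 - √202 ≈ 20891.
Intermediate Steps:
k = -594 (k = -567 - 27 = -594)
b = 20905 (b = (15550 + 5949) - 594 = 21499 - 594 = 20905)
v(q) = √(177 + q) (v(q) = √(q + 177) = √(177 + q))
b - v(H(P)) = 20905 - √(177 + 5²) = 20905 - √(177 + 25) = 20905 - √202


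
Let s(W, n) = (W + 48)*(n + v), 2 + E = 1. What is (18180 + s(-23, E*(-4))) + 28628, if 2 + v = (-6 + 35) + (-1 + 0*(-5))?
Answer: 47558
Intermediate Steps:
E = -1 (E = -2 + 1 = -1)
v = 26 (v = -2 + ((-6 + 35) + (-1 + 0*(-5))) = -2 + (29 + (-1 + 0)) = -2 + (29 - 1) = -2 + 28 = 26)
s(W, n) = (26 + n)*(48 + W) (s(W, n) = (W + 48)*(n + 26) = (48 + W)*(26 + n) = (26 + n)*(48 + W))
(18180 + s(-23, E*(-4))) + 28628 = (18180 + (1248 + 26*(-23) + 48*(-1*(-4)) - (-23)*(-4))) + 28628 = (18180 + (1248 - 598 + 48*4 - 23*4)) + 28628 = (18180 + (1248 - 598 + 192 - 92)) + 28628 = (18180 + 750) + 28628 = 18930 + 28628 = 47558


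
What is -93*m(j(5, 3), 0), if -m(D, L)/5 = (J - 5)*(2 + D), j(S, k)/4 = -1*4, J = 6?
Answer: -6510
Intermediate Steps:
j(S, k) = -16 (j(S, k) = 4*(-1*4) = 4*(-4) = -16)
m(D, L) = -10 - 5*D (m(D, L) = -5*(6 - 5)*(2 + D) = -5*(2 + D) = -10 - 5*D)
-93*m(j(5, 3), 0) = -93*(-10 - 5*(-16)) = -93*(-10 + 80) = -93*70 = -6510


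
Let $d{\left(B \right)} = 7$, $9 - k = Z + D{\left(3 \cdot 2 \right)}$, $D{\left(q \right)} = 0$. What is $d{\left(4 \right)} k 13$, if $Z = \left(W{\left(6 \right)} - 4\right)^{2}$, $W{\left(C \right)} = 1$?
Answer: $0$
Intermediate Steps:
$Z = 9$ ($Z = \left(1 - 4\right)^{2} = \left(-3\right)^{2} = 9$)
$k = 0$ ($k = 9 - \left(9 + 0\right) = 9 - 9 = 0$)
$d{\left(4 \right)} k 13 = 7 \cdot 0 \cdot 13 = 0 \cdot 13 = 0$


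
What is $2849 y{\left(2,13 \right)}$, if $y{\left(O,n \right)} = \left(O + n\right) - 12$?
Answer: $8547$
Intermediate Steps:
$y{\left(O,n \right)} = -12 + O + n$
$2849 y{\left(2,13 \right)} = 2849 \left(-12 + 2 + 13\right) = 2849 \cdot 3 = 8547$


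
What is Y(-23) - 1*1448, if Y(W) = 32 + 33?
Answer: -1383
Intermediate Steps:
Y(W) = 65
Y(-23) - 1*1448 = 65 - 1*1448 = 65 - 1448 = -1383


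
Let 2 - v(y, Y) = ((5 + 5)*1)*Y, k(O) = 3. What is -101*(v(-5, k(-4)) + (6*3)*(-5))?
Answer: 11918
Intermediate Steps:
v(y, Y) = 2 - 10*Y (v(y, Y) = 2 - (5 + 5)*1*Y = 2 - 10*1*Y = 2 - 10*Y)
-101*(v(-5, k(-4)) + (6*3)*(-5)) = -101*((2 - 10*3) + (6*3)*(-5)) = -101*((2 - 30) + 18*(-5)) = -101*(-28 - 90) = -101*(-118) = 11918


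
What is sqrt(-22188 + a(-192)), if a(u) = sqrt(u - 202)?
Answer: sqrt(-22188 + I*sqrt(394)) ≈ 0.0666 + 148.96*I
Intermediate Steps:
a(u) = sqrt(-202 + u)
sqrt(-22188 + a(-192)) = sqrt(-22188 + sqrt(-202 - 192)) = sqrt(-22188 + sqrt(-394)) = sqrt(-22188 + I*sqrt(394))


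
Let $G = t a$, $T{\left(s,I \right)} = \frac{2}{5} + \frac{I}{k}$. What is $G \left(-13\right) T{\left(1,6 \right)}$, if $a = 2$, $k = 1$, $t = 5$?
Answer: $-832$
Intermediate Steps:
$T{\left(s,I \right)} = \frac{2}{5} + I$ ($T{\left(s,I \right)} = \frac{2}{5} + \frac{I}{1} = 2 \cdot \frac{1}{5} + I 1 = \frac{2}{5} + I$)
$G = 10$ ($G = 5 \cdot 2 = 10$)
$G \left(-13\right) T{\left(1,6 \right)} = 10 \left(-13\right) \left(\frac{2}{5} + 6\right) = \left(-130\right) \frac{32}{5} = -832$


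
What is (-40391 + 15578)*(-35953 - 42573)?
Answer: 1948465638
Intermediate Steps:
(-40391 + 15578)*(-35953 - 42573) = -24813*(-78526) = 1948465638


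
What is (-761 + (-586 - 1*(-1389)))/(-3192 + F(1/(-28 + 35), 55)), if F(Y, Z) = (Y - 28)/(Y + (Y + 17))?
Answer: -1694/128809 ≈ -0.013151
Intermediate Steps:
F(Y, Z) = (-28 + Y)/(17 + 2*Y) (F(Y, Z) = (-28 + Y)/(Y + (17 + Y)) = (-28 + Y)/(17 + 2*Y))
(-761 + (-586 - 1*(-1389)))/(-3192 + F(1/(-28 + 35), 55)) = (-761 + (-586 - 1*(-1389)))/(-3192 + (-28 + 1/(-28 + 35))/(17 + 2/(-28 + 35))) = (-761 + (-586 + 1389))/(-3192 + (-28 + 1/7)/(17 + 2/7)) = (-761 + 803)/(-3192 + (-28 + ⅐)/(17 + 2*(⅐))) = 42/(-3192 - 195/7/(17 + 2/7)) = 42/(-3192 - 195/7/(121/7)) = 42/(-3192 + (7/121)*(-195/7)) = 42/(-3192 - 195/121) = 42/(-386427/121) = 42*(-121/386427) = -1694/128809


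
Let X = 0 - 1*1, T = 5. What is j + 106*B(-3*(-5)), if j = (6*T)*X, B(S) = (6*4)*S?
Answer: 38130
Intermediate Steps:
X = -1 (X = 0 - 1 = -1)
B(S) = 24*S
j = -30 (j = (6*5)*(-1) = 30*(-1) = -30)
j + 106*B(-3*(-5)) = -30 + 106*(24*(-3*(-5))) = -30 + 106*(24*15) = -30 + 106*360 = -30 + 38160 = 38130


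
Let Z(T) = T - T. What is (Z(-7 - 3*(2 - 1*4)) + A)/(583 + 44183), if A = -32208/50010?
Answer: -2684/186562305 ≈ -1.4387e-5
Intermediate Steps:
A = -5368/8335 (A = -32208*1/50010 = -5368/8335 ≈ -0.64403)
Z(T) = 0
(Z(-7 - 3*(2 - 1*4)) + A)/(583 + 44183) = (0 - 5368/8335)/(583 + 44183) = -5368/8335/44766 = -5368/8335*1/44766 = -2684/186562305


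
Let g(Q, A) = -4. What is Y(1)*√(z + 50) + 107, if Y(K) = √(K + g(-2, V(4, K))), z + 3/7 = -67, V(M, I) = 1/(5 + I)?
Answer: 107 - √2562/7 ≈ 99.769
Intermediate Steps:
z = -472/7 (z = -3/7 - 67 = -472/7 ≈ -67.429)
Y(K) = √(-4 + K) (Y(K) = √(K - 4) = √(-4 + K))
Y(1)*√(z + 50) + 107 = √(-4 + 1)*√(-472/7 + 50) + 107 = √(-3)*√(-122/7) + 107 = (I*√3)*(I*√854/7) + 107 = -√2562/7 + 107 = 107 - √2562/7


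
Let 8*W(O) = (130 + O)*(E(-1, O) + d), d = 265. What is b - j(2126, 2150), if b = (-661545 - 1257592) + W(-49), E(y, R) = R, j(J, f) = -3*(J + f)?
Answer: -1904122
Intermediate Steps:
j(J, f) = -3*J - 3*f
W(O) = (130 + O)*(265 + O)/8 (W(O) = ((130 + O)*(O + 265))/8 = ((130 + O)*(265 + O))/8 = (130 + O)*(265 + O)/8)
b = -1916950 (b = (-661545 - 1257592) + (17225/4 + (1/8)*(-49)**2 + (395/8)*(-49)) = -1919137 + (17225/4 + (1/8)*2401 - 19355/8) = -1919137 + (17225/4 + 2401/8 - 19355/8) = -1919137 + 2187 = -1916950)
b - j(2126, 2150) = -1916950 - (-3*2126 - 3*2150) = -1916950 - (-6378 - 6450) = -1916950 - 1*(-12828) = -1916950 + 12828 = -1904122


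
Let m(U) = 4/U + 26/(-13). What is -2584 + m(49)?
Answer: -126710/49 ≈ -2585.9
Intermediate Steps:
m(U) = -2 + 4/U (m(U) = 4/U + 26*(-1/13) = 4/U - 2 = -2 + 4/U)
-2584 + m(49) = -2584 + (-2 + 4/49) = -2584 - 94/49 = -126710/49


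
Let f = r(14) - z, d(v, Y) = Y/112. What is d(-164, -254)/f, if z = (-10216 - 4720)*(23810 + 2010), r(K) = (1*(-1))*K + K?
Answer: -127/21596261120 ≈ -5.8807e-9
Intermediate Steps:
d(v, Y) = Y/112 (d(v, Y) = Y*(1/112) = Y/112)
r(K) = 0 (r(K) = -K + K = 0)
z = -385647520 (z = -14936*25820 = -385647520)
f = 385647520 (f = 0 - 1*(-385647520) = 0 + 385647520 = 385647520)
d(-164, -254)/f = ((1/112)*(-254))/385647520 = -127/56*1/385647520 = -127/21596261120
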